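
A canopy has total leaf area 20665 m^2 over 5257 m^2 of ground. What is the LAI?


LAI = 20665 / 5257 = 3.9309 ≈ 3.93

3.93


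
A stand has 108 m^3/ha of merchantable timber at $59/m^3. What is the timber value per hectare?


Value = 108 * 59 = $6372/ha

$6372/ha


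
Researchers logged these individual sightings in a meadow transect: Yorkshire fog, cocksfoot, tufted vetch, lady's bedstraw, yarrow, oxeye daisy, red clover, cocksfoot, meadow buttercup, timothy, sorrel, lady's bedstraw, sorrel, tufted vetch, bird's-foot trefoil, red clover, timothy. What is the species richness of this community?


Total individuals logged = 17
Distinct species (count of individuals): Yorkshire fog (1), cocksfoot (2), tufted vetch (2), lady's bedstraw (2), yarrow (1), oxeye daisy (1), red clover (2), meadow buttercup (1), timothy (2), sorrel (2), bird's-foot trefoil (1)
Species richness = number of distinct species = 11

11


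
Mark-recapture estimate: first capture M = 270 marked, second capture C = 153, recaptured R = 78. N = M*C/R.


N = M * C / R = 270 * 153 / 78 = 41310 / 78 = 529.62 ≈ 530

530 individuals


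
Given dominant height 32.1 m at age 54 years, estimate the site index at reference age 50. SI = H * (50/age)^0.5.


50/54 = 0.925926
(0.925926)^0.5 = 0.962250
SI = 32.1 * 0.962250 = 30.8882 ≈ 30.9 m

30.9 m


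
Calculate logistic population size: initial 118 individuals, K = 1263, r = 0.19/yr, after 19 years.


(K - N0)/N0 = (1263 - 118)/118 = 1145/118 = 9.70339
r*t = 0.19 * 19 = 3.61; exp(-3.61) = 0.0270518
9.70339 * 0.0270518 = 0.262494
1 + 0.262494 = 1.26249
N = 1263 / 1.26249 = 1000.40 ≈ 1000

1000


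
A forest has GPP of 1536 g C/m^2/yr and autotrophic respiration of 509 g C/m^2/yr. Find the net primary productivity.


NPP = GPP - Ra = 1536 - 509 = 1027 g C/m^2/yr

1027 g C/m^2/yr


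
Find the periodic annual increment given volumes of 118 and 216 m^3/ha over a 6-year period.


PAI = (V2 - V1) / period = (216 - 118) / 6 = 98 / 6 = 16.3333 ≈ 16.33 m^3/ha/yr

16.33 m^3/ha/yr


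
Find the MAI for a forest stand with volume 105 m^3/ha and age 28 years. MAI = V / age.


MAI = 105 / 28 = 3.75 m^3/ha/yr

3.75 m^3/ha/yr


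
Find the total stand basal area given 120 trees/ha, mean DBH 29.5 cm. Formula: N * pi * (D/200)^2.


(D/200)^2 = (29.5/200)^2 = 0.1475^2 = 0.02175625
Individual BA = 3.141593 * 0.02175625 = 0.0683493 m^2
Stand BA = 120 * 0.0683493 = 8.20192 ≈ 8.20 m^2/ha

8.20 m^2/ha


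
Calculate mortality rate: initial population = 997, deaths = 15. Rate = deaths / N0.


Mortality rate = 15 / 997 = 0.015045 ≈ 0.0150

0.0150


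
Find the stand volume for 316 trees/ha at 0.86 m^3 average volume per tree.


V_stand = 316 * 0.86 = 271.76 ≈ 271.8 m^3/ha

271.8 m^3/ha


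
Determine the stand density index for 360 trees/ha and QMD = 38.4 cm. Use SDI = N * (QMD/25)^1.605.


QMD/25 = 38.4/25 = 1.536
(1.536)^1.605 = exp(1.605 * ln(1.536)) = exp(1.605 * 0.429182) = exp(0.688837) = 1.99140
SDI = 360 * 1.99140 = 716.904 ≈ 717

717


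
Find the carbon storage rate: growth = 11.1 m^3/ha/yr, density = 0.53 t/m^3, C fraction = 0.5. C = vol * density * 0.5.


C = 11.1 * 0.53 * 0.5 = 2.9415 ≈ 2.94 t C/ha/yr

2.94 t C/ha/yr


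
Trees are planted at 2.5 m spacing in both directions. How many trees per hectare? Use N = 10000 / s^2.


N = 10000 / 2.5^2 = 10000 / 6.25 = 1600.00 ≈ 1600 trees/ha

1600 trees/ha


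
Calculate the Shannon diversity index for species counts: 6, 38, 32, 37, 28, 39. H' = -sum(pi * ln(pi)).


Total N = 6 + 38 + 32 + 37 + 28 + 39 = 180
Per-species terms:
  p = 6/180 = 0.033333; ln(p) = -3.401207; p*ln(p) = 0.033333 * (-3.401207) = -0.113372
  p = 38/180 = 0.211111; ln(p) = -1.555371; p*ln(p) = 0.211111 * (-1.555371) = -0.328356
  p = 32/180 = 0.177778; ln(p) = -1.727220; p*ln(p) = 0.177778 * (-1.727220) = -0.307062
  p = 37/180 = 0.205556; ln(p) = -1.582037; p*ln(p) = 0.205556 * (-1.582037) = -0.325197
  p = 28/180 = 0.155556; ln(p) = -1.860749; p*ln(p) = 0.155556 * (-1.860749) = -0.289451
  p = 39/180 = 0.216667; ln(p) = -1.529394; p*ln(p) = 0.216667 * (-1.529394) = -0.331369
sum(p*ln(p)) = (-0.113372) + (-0.328356) + (-0.307062) + (-0.325197) + (-0.289451) + (-0.331369) = -1.694807
H' = -(-1.694807) = 1.694807 ≈ 1.6948

1.6948


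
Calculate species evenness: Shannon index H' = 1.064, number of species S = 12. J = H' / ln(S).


ln(12) = 2.48491
J = H' / ln(S) = 1.064 / 2.48491 = 0.428185 ≈ 0.4282

0.4282


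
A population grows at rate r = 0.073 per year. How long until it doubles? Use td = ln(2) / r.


td = ln(2) / 0.073 = 0.693147 / 0.073 = 9.49516 ≈ 9.5 years

9.5 years


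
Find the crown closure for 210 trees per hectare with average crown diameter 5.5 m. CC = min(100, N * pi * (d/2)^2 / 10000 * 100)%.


(d/2)^2 = (5.5/2)^2 = 2.75^2 = 7.5625
Crown area = 3.141593 * 7.5625 = 23.7583 m^2
N * area / 10000 * 100 = 210 * 23.7583 / 10000 * 100 = 49.8924
CC = min(100, 49.8924) = 49.8924 ≈ 49.9%

49.9%


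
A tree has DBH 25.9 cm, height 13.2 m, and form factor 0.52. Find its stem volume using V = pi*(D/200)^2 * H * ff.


(D/200)^2 = (25.9/200)^2 = 0.1295^2 = 0.01677025
BA = 3.141593 * 0.01677025 = 0.0526853 m^2
V = 0.0526853 * 13.2 * 0.52 = 0.361632 ≈ 0.362 m^3

0.362 m^3


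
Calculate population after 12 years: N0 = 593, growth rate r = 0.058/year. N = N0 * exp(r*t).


r*t = 0.058 * 12 = 0.696
exp(0.696) = 2.00571
N = 593 * 2.00571 = 1189.39 ≈ 1189

1189


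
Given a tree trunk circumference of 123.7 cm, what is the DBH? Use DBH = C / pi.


DBH = C / pi = 123.7 / 3.141593 = 39.3749 ≈ 39.37 cm

39.37 cm


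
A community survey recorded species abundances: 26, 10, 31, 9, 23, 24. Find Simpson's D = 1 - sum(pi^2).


Total N = 26 + 10 + 31 + 9 + 23 + 24 = 123
Per-species terms:
  p = 26/123 = 0.211382; p^2 = 0.211382^2 = 0.044682
  p = 10/123 = 0.081301; p^2 = 0.081301^2 = 0.006610
  p = 31/123 = 0.252033; p^2 = 0.252033^2 = 0.063521
  p = 9/123 = 0.073171; p^2 = 0.073171^2 = 0.005354
  p = 23/123 = 0.186992; p^2 = 0.186992^2 = 0.034966
  p = 24/123 = 0.195122; p^2 = 0.195122^2 = 0.038073
sum(p^2) = 0.044682 + 0.006610 + 0.063521 + 0.005354 + 0.034966 + 0.038073 = 0.193206
D = 1 - 0.193206 = 0.806794 ≈ 0.8068

0.8068


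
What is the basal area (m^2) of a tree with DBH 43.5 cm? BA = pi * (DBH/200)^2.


D/200 = 43.5/200 = 0.2175 m
(D/200)^2 = 0.2175^2 = 0.04730625
BA = 3.141593 * 0.04730625 = 0.148617 ≈ 0.1486 m^2

0.1486 m^2


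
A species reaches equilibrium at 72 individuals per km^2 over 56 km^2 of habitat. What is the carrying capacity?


K = 72 * 56 = 4032 individuals

4032 individuals


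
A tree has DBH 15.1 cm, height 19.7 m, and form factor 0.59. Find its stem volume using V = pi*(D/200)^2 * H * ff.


(D/200)^2 = (15.1/200)^2 = 0.0755^2 = 0.00570025
BA = 3.141593 * 0.00570025 = 0.0179079 m^2
V = 0.0179079 * 19.7 * 0.59 = 0.208144 ≈ 0.208 m^3

0.208 m^3


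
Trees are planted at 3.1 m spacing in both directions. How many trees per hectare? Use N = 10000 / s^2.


N = 10000 / 3.1^2 = 10000 / 9.61 = 1040.58 ≈ 1041 trees/ha

1041 trees/ha


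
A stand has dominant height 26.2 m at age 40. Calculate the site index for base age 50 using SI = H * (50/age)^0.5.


50/40 = 1.25000
(1.25000)^0.5 = 1.11803
SI = 26.2 * 1.11803 = 29.2924 ≈ 29.3 m

29.3 m


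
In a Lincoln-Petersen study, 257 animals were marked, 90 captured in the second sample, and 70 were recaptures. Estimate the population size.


N = M * C / R = 257 * 90 / 70 = 23130 / 70 = 330.43 ≈ 330

330 individuals


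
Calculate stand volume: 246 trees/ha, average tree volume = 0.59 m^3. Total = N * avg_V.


V_stand = 246 * 0.59 = 145.14 ≈ 145.1 m^3/ha

145.1 m^3/ha


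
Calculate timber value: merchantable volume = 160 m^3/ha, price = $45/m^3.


Value = 160 * 45 = $7200/ha

$7200/ha


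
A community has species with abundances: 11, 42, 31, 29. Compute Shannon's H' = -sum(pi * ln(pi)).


Total N = 11 + 42 + 31 + 29 = 113
Per-species terms:
  p = 11/113 = 0.097345; ln(p) = -2.329494; p*ln(p) = 0.097345 * (-2.329494) = -0.226765
  p = 42/113 = 0.371681; ln(p) = -0.989719; p*ln(p) = 0.371681 * (-0.989719) = -0.367860
  p = 31/113 = 0.274336; ln(p) = -1.293402; p*ln(p) = 0.274336 * (-1.293402) = -0.354827
  p = 29/113 = 0.256637; ln(p) = -1.360093; p*ln(p) = 0.256637 * (-1.360093) = -0.349050
sum(p*ln(p)) = (-0.226765) + (-0.367860) + (-0.354827) + (-0.349050) = -1.298502
H' = -(-1.298502) = 1.298502 ≈ 1.2985

1.2985


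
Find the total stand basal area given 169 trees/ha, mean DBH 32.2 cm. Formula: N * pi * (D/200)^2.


(D/200)^2 = (32.2/200)^2 = 0.161^2 = 0.025921
Individual BA = 3.141593 * 0.025921 = 0.0814332 m^2
Stand BA = 169 * 0.0814332 = 13.7622 ≈ 13.76 m^2/ha

13.76 m^2/ha


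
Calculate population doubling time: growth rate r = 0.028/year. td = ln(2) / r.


td = ln(2) / 0.028 = 0.693147 / 0.028 = 24.7553 ≈ 24.8 years

24.8 years


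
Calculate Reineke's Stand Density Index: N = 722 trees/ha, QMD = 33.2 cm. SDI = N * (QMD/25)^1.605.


QMD/25 = 33.2/25 = 1.328
(1.328)^1.605 = exp(1.605 * ln(1.328)) = exp(1.605 * 0.283674) = exp(0.455297) = 1.57664
SDI = 722 * 1.57664 = 1138.33 ≈ 1138

1138


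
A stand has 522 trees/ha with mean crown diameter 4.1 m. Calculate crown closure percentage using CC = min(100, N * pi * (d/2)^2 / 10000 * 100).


(d/2)^2 = (4.1/2)^2 = 2.05^2 = 4.2025
Crown area = 3.141593 * 4.2025 = 13.2025 m^2
N * area / 10000 * 100 = 522 * 13.2025 / 10000 * 100 = 68.9171
CC = min(100, 68.9171) = 68.9171 ≈ 68.9%

68.9%


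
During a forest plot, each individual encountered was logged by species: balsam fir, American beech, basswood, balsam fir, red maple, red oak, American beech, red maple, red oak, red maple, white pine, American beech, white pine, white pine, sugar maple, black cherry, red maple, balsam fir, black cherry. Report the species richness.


Total individuals logged = 19
Distinct species (count of individuals): balsam fir (3), American beech (3), basswood (1), red maple (4), red oak (2), white pine (3), sugar maple (1), black cherry (2)
Species richness = number of distinct species = 8

8


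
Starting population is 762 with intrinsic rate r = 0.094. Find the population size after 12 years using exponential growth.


r*t = 0.094 * 12 = 1.128
exp(1.128) = 3.08947
N = 762 * 3.08947 = 2354.18 ≈ 2354

2354


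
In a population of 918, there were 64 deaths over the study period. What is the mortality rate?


Mortality rate = 64 / 918 = 0.069717 ≈ 0.0697

0.0697


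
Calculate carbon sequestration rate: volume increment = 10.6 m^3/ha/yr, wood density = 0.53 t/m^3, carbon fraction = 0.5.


C = 10.6 * 0.53 * 0.5 = 2.809 ≈ 2.81 t C/ha/yr

2.81 t C/ha/yr


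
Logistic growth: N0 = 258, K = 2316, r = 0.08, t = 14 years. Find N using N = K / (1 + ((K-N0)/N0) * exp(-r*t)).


(K - N0)/N0 = (2316 - 258)/258 = 2058/258 = 7.97674
r*t = 0.08 * 14 = 1.12; exp(-1.12) = 0.326280
7.97674 * 0.326280 = 2.60265
1 + 2.60265 = 3.60265
N = 2316 / 3.60265 = 642.860 ≈ 643

643


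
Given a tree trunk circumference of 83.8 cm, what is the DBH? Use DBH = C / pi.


DBH = C / pi = 83.8 / 3.141593 = 26.6744 ≈ 26.67 cm

26.67 cm


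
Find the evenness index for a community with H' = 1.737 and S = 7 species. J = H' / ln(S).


ln(7) = 1.94591
J = H' / ln(S) = 1.737 / 1.94591 = 0.892641 ≈ 0.8926

0.8926


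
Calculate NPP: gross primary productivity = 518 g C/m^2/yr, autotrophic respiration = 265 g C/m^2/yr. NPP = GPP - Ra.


NPP = GPP - Ra = 518 - 265 = 253 g C/m^2/yr

253 g C/m^2/yr


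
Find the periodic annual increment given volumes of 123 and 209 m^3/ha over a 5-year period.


PAI = (V2 - V1) / period = (209 - 123) / 5 = 86 / 5 = 17.20 m^3/ha/yr

17.20 m^3/ha/yr


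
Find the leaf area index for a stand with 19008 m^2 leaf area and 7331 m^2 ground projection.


LAI = 19008 / 7331 = 2.5928 ≈ 2.59

2.59


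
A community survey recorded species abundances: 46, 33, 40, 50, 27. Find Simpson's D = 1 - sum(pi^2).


Total N = 46 + 33 + 40 + 50 + 27 = 196
Per-species terms:
  p = 46/196 = 0.234694; p^2 = 0.234694^2 = 0.055081
  p = 33/196 = 0.168367; p^2 = 0.168367^2 = 0.028347
  p = 40/196 = 0.204082; p^2 = 0.204082^2 = 0.041649
  p = 50/196 = 0.255102; p^2 = 0.255102^2 = 0.065077
  p = 27/196 = 0.137755; p^2 = 0.137755^2 = 0.018976
sum(p^2) = 0.055081 + 0.028347 + 0.041649 + 0.065077 + 0.018976 = 0.209130
D = 1 - 0.209130 = 0.790870 ≈ 0.7909

0.7909


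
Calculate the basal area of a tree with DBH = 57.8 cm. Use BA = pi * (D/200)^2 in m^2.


D/200 = 57.8/200 = 0.289 m
(D/200)^2 = 0.289^2 = 0.083521
BA = 3.141593 * 0.083521 = 0.262389 ≈ 0.2624 m^2

0.2624 m^2


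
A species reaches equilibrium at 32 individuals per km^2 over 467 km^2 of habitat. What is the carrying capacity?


K = 32 * 467 = 14944 individuals

14944 individuals


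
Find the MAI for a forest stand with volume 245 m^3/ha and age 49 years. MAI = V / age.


MAI = 245 / 49 = 5.00 m^3/ha/yr

5.00 m^3/ha/yr


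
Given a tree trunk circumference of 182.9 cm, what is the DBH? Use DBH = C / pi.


DBH = C / pi = 182.9 / 3.141593 = 58.2189 ≈ 58.22 cm

58.22 cm


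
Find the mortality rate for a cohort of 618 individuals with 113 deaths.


Mortality rate = 113 / 618 = 0.182848 ≈ 0.1828

0.1828


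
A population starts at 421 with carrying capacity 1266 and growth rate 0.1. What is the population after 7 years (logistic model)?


(K - N0)/N0 = (1266 - 421)/421 = 845/421 = 2.00713
r*t = 0.1 * 7 = 0.7; exp(-0.7) = 0.496585
2.00713 * 0.496585 = 0.996711
1 + 0.996711 = 1.99671
N = 1266 / 1.99671 = 634.043 ≈ 634

634


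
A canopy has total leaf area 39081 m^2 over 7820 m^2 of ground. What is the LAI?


LAI = 39081 / 7820 = 4.9976 ≈ 5.00

5.00


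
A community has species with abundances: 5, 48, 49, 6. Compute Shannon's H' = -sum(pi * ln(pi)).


Total N = 5 + 48 + 49 + 6 = 108
Per-species terms:
  p = 5/108 = 0.046296; ln(p) = -3.072700; p*ln(p) = 0.046296 * (-3.072700) = -0.142254
  p = 48/108 = 0.444444; ln(p) = -0.810931; p*ln(p) = 0.444444 * (-0.810931) = -0.360413
  p = 49/108 = 0.453704; ln(p) = -0.790310; p*ln(p) = 0.453704 * (-0.790310) = -0.358567
  p = 6/108 = 0.055556; ln(p) = -2.890364; p*ln(p) = 0.055556 * (-2.890364) = -0.160577
sum(p*ln(p)) = (-0.142254) + (-0.360413) + (-0.358567) + (-0.160577) = -1.021811
H' = -(-1.021811) = 1.021811 ≈ 1.0218

1.0218


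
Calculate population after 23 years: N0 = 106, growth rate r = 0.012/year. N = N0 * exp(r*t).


r*t = 0.012 * 23 = 0.276
exp(0.276) = 1.31785
N = 106 * 1.31785 = 139.692 ≈ 140

140


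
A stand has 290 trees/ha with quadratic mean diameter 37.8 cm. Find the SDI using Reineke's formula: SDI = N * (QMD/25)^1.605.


QMD/25 = 37.8/25 = 1.512
(1.512)^1.605 = exp(1.605 * ln(1.512)) = exp(1.605 * 0.413433) = exp(0.663560) = 1.94169
SDI = 290 * 1.94169 = 563.090 ≈ 563

563


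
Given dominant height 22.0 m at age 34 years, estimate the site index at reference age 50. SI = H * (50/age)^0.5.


50/34 = 1.47059
(1.47059)^0.5 = 1.21268
SI = 22.0 * 1.21268 = 26.6790 ≈ 26.7 m

26.7 m


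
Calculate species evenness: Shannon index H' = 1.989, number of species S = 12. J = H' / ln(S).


ln(12) = 2.48491
J = H' / ln(S) = 1.989 / 2.48491 = 0.800431 ≈ 0.8004

0.8004


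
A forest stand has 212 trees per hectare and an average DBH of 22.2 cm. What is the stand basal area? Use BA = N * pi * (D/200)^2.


(D/200)^2 = (22.2/200)^2 = 0.111^2 = 0.012321
Individual BA = 3.141593 * 0.012321 = 0.0387076 m^2
Stand BA = 212 * 0.0387076 = 8.20601 ≈ 8.21 m^2/ha

8.21 m^2/ha


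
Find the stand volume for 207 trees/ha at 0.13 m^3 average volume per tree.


V_stand = 207 * 0.13 = 26.91 ≈ 26.9 m^3/ha

26.9 m^3/ha


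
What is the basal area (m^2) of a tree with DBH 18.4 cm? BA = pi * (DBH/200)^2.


D/200 = 18.4/200 = 0.092 m
(D/200)^2 = 0.092^2 = 0.008464
BA = 3.141593 * 0.008464 = 0.0265904 ≈ 0.0266 m^2

0.0266 m^2


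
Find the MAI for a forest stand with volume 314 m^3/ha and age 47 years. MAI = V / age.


MAI = 314 / 47 = 6.6809 ≈ 6.68 m^3/ha/yr

6.68 m^3/ha/yr


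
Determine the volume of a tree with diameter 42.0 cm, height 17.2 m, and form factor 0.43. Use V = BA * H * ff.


(D/200)^2 = (42.0/200)^2 = 0.21^2 = 0.0441
BA = 3.141593 * 0.0441 = 0.138544 m^2
V = 0.138544 * 17.2 * 0.43 = 1.02467 ≈ 1.025 m^3

1.025 m^3


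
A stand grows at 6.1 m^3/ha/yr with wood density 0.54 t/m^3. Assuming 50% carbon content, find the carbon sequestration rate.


C = 6.1 * 0.54 * 0.5 = 1.647 ≈ 1.65 t C/ha/yr

1.65 t C/ha/yr


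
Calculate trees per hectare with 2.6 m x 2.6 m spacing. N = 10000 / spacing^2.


N = 10000 / 2.6^2 = 10000 / 6.76 = 1479.29 ≈ 1479 trees/ha

1479 trees/ha


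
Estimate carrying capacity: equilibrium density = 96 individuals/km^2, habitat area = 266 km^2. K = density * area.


K = 96 * 266 = 25536 individuals

25536 individuals


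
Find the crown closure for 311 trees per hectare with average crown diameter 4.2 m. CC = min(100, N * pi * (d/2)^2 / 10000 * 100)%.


(d/2)^2 = (4.2/2)^2 = 2.1^2 = 4.41
Crown area = 3.141593 * 4.41 = 13.8544 m^2
N * area / 10000 * 100 = 311 * 13.8544 / 10000 * 100 = 43.0872
CC = min(100, 43.0872) = 43.0872 ≈ 43.1%

43.1%


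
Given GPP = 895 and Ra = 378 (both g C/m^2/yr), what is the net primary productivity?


NPP = GPP - Ra = 895 - 378 = 517 g C/m^2/yr

517 g C/m^2/yr


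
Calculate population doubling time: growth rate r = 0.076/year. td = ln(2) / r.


td = ln(2) / 0.076 = 0.693147 / 0.076 = 9.12036 ≈ 9.1 years

9.1 years


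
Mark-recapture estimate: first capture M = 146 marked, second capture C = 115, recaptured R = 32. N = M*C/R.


N = M * C / R = 146 * 115 / 32 = 16790 / 32 = 524.69 ≈ 525

525 individuals


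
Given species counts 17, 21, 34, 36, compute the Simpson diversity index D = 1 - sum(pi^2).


Total N = 17 + 21 + 34 + 36 = 108
Per-species terms:
  p = 17/108 = 0.157407; p^2 = 0.157407^2 = 0.024777
  p = 21/108 = 0.194444; p^2 = 0.194444^2 = 0.037808
  p = 34/108 = 0.314815; p^2 = 0.314815^2 = 0.099108
  p = 36/108 = 0.333333; p^2 = 0.333333^2 = 0.111111
sum(p^2) = 0.024777 + 0.037808 + 0.099108 + 0.111111 = 0.272804
D = 1 - 0.272804 = 0.727196 ≈ 0.7272

0.7272


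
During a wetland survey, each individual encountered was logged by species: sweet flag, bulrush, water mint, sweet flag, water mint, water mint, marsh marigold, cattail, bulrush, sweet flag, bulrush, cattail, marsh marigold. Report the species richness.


Total individuals logged = 13
Distinct species (count of individuals): sweet flag (3), bulrush (3), water mint (3), marsh marigold (2), cattail (2)
Species richness = number of distinct species = 5

5


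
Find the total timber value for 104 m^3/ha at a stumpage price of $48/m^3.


Value = 104 * 48 = $4992/ha

$4992/ha


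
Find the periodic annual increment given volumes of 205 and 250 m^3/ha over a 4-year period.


PAI = (V2 - V1) / period = (250 - 205) / 4 = 45 / 4 = 11.25 m^3/ha/yr

11.25 m^3/ha/yr


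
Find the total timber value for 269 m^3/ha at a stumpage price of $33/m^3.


Value = 269 * 33 = $8877/ha

$8877/ha


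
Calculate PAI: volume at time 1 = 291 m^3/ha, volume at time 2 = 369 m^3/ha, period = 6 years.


PAI = (V2 - V1) / period = (369 - 291) / 6 = 78 / 6 = 13.00 m^3/ha/yr

13.00 m^3/ha/yr


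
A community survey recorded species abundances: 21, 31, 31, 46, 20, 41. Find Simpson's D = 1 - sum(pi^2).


Total N = 21 + 31 + 31 + 46 + 20 + 41 = 190
Per-species terms:
  p = 21/190 = 0.110526; p^2 = 0.110526^2 = 0.012216
  p = 31/190 = 0.163158; p^2 = 0.163158^2 = 0.026621
  p = 31/190 = 0.163158; p^2 = 0.163158^2 = 0.026621
  p = 46/190 = 0.242105; p^2 = 0.242105^2 = 0.058615
  p = 20/190 = 0.105263; p^2 = 0.105263^2 = 0.011080
  p = 41/190 = 0.215789; p^2 = 0.215789^2 = 0.046565
sum(p^2) = 0.012216 + 0.026621 + 0.026621 + 0.058615 + 0.011080 + 0.046565 = 0.181718
D = 1 - 0.181718 = 0.818282 ≈ 0.8183

0.8183


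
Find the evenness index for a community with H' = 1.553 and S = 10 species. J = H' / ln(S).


ln(10) = 2.30259
J = H' / ln(S) = 1.553 / 2.30259 = 0.674458 ≈ 0.6745

0.6745


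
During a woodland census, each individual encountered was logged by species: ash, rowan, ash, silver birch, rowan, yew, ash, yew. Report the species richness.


Total individuals logged = 8
Distinct species (count of individuals): ash (3), rowan (2), silver birch (1), yew (2)
Species richness = number of distinct species = 4

4


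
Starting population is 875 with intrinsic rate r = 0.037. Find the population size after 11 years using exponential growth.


r*t = 0.037 * 11 = 0.407
exp(0.407) = 1.50230
N = 875 * 1.50230 = 1314.51 ≈ 1315

1315


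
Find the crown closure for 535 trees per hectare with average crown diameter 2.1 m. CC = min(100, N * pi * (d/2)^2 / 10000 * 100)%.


(d/2)^2 = (2.1/2)^2 = 1.05^2 = 1.1025
Crown area = 3.141593 * 1.1025 = 3.46361 m^2
N * area / 10000 * 100 = 535 * 3.46361 / 10000 * 100 = 18.5303
CC = min(100, 18.5303) = 18.5303 ≈ 18.5%

18.5%


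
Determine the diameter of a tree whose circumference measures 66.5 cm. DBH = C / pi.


DBH = C / pi = 66.5 / 3.141593 = 21.1676 ≈ 21.17 cm

21.17 cm


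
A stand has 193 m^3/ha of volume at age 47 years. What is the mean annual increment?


MAI = 193 / 47 = 4.1064 ≈ 4.11 m^3/ha/yr

4.11 m^3/ha/yr


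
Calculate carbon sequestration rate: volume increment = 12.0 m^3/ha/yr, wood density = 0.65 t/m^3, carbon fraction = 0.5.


C = 12.0 * 0.65 * 0.5 = 3.90 t C/ha/yr

3.90 t C/ha/yr


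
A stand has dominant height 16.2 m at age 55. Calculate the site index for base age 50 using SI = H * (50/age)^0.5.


50/55 = 0.909091
(0.909091)^0.5 = 0.953463
SI = 16.2 * 0.953463 = 15.4461 ≈ 15.4 m

15.4 m


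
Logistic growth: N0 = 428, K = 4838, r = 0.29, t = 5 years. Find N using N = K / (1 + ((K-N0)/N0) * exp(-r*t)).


(K - N0)/N0 = (4838 - 428)/428 = 4410/428 = 10.3037
r*t = 0.29 * 5 = 1.45; exp(-1.45) = 0.234570
10.3037 * 0.234570 = 2.41694
1 + 2.41694 = 3.41694
N = 4838 / 3.41694 = 1415.89 ≈ 1416

1416


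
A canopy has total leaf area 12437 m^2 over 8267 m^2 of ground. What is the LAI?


LAI = 12437 / 8267 = 1.5044 ≈ 1.50

1.50


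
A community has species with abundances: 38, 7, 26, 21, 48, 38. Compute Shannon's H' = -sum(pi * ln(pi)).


Total N = 38 + 7 + 26 + 21 + 48 + 38 = 178
Per-species terms:
  p = 38/178 = 0.213483; ln(p) = -1.544198; p*ln(p) = 0.213483 * (-1.544198) = -0.329660
  p = 7/178 = 0.039326; ln(p) = -3.235869; p*ln(p) = 0.039326 * (-3.235869) = -0.127254
  p = 26/178 = 0.146067; ln(p) = -1.923690; p*ln(p) = 0.146067 * (-1.923690) = -0.280988
  p = 21/178 = 0.117978; ln(p) = -2.137257; p*ln(p) = 0.117978 * (-2.137257) = -0.252149
  p = 48/178 = 0.269663; ln(p) = -1.310582; p*ln(p) = 0.269663 * (-1.310582) = -0.353415
  p = 38/178 = 0.213483; ln(p) = -1.544198; p*ln(p) = 0.213483 * (-1.544198) = -0.329660
sum(p*ln(p)) = (-0.329660) + (-0.127254) + (-0.280988) + (-0.252149) + (-0.353415) + (-0.329660) = -1.673126
H' = -(-1.673126) = 1.673126 ≈ 1.6731

1.6731


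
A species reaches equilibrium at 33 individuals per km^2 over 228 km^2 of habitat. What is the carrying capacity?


K = 33 * 228 = 7524 individuals

7524 individuals


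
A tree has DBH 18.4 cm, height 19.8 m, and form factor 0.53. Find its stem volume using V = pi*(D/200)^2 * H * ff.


(D/200)^2 = (18.4/200)^2 = 0.092^2 = 0.008464
BA = 3.141593 * 0.008464 = 0.0265904 m^2
V = 0.0265904 * 19.8 * 0.53 = 0.279040 ≈ 0.279 m^3

0.279 m^3


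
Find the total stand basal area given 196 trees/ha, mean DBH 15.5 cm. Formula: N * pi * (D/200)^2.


(D/200)^2 = (15.5/200)^2 = 0.0775^2 = 0.00600625
Individual BA = 3.141593 * 0.00600625 = 0.0188692 m^2
Stand BA = 196 * 0.0188692 = 3.69836 ≈ 3.70 m^2/ha

3.70 m^2/ha


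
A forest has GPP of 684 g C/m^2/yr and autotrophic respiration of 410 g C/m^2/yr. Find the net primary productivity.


NPP = GPP - Ra = 684 - 410 = 274 g C/m^2/yr

274 g C/m^2/yr


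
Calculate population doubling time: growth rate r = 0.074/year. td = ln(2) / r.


td = ln(2) / 0.074 = 0.693147 / 0.074 = 9.36685 ≈ 9.4 years

9.4 years


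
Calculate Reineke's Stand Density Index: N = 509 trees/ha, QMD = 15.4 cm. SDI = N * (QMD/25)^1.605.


QMD/25 = 15.4/25 = 0.616
(0.616)^1.605 = exp(1.605 * ln(0.616)) = exp(1.605 * (-0.484508)) = exp(-0.777635) = 0.459491
SDI = 509 * 0.459491 = 233.881 ≈ 234

234


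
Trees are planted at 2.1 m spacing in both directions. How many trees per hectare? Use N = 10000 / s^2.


N = 10000 / 2.1^2 = 10000 / 4.41 = 2267.57 ≈ 2268 trees/ha

2268 trees/ha


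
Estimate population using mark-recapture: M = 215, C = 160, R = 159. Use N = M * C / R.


N = M * C / R = 215 * 160 / 159 = 34400 / 159 = 216.35 ≈ 216

216 individuals


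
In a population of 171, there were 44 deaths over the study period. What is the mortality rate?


Mortality rate = 44 / 171 = 0.257310 ≈ 0.2573

0.2573


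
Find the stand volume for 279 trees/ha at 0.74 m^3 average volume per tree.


V_stand = 279 * 0.74 = 206.46 ≈ 206.5 m^3/ha

206.5 m^3/ha


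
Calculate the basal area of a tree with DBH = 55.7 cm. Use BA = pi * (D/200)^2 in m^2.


D/200 = 55.7/200 = 0.2785 m
(D/200)^2 = 0.2785^2 = 0.07756225
BA = 3.141593 * 0.07756225 = 0.243669 ≈ 0.2437 m^2

0.2437 m^2


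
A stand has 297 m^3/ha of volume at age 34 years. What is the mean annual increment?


MAI = 297 / 34 = 8.7353 ≈ 8.74 m^3/ha/yr

8.74 m^3/ha/yr


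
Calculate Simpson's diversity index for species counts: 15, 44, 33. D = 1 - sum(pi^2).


Total N = 15 + 44 + 33 = 92
Per-species terms:
  p = 15/92 = 0.163043; p^2 = 0.163043^2 = 0.026583
  p = 44/92 = 0.478261; p^2 = 0.478261^2 = 0.228734
  p = 33/92 = 0.358696; p^2 = 0.358696^2 = 0.128663
sum(p^2) = 0.026583 + 0.228734 + 0.128663 = 0.383980
D = 1 - 0.383980 = 0.616020 ≈ 0.6160

0.6160


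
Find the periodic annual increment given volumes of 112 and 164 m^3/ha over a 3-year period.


PAI = (V2 - V1) / period = (164 - 112) / 3 = 52 / 3 = 17.3333 ≈ 17.33 m^3/ha/yr

17.33 m^3/ha/yr


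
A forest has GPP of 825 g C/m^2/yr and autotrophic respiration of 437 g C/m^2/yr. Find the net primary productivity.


NPP = GPP - Ra = 825 - 437 = 388 g C/m^2/yr

388 g C/m^2/yr


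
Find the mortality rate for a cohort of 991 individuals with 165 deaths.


Mortality rate = 165 / 991 = 0.166498 ≈ 0.1665

0.1665


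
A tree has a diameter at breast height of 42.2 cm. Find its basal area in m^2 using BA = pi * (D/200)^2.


D/200 = 42.2/200 = 0.211 m
(D/200)^2 = 0.211^2 = 0.044521
BA = 3.141593 * 0.044521 = 0.139867 ≈ 0.1399 m^2

0.1399 m^2


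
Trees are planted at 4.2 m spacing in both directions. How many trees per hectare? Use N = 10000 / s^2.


N = 10000 / 4.2^2 = 10000 / 17.64 = 566.893 ≈ 567 trees/ha

567 trees/ha


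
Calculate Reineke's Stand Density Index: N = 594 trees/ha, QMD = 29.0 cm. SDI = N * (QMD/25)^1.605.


QMD/25 = 29.0/25 = 1.16
(1.16)^1.605 = exp(1.605 * ln(1.16)) = exp(1.605 * 0.148420) = exp(0.238214) = 1.26898
SDI = 594 * 1.26898 = 753.774 ≈ 754

754


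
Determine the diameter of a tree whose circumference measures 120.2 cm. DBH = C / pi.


DBH = C / pi = 120.2 / 3.141593 = 38.2608 ≈ 38.26 cm

38.26 cm


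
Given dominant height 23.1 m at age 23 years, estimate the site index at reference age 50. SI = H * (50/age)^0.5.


50/23 = 2.17391
(2.17391)^0.5 = 1.47442
SI = 23.1 * 1.47442 = 34.0591 ≈ 34.1 m

34.1 m


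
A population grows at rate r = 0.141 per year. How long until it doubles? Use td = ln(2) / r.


td = ln(2) / 0.141 = 0.693147 / 0.141 = 4.91594 ≈ 4.9 years

4.9 years


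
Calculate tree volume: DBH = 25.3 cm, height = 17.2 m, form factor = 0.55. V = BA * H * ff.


(D/200)^2 = (25.3/200)^2 = 0.1265^2 = 0.01600225
BA = 3.141593 * 0.01600225 = 0.0502726 m^2
V = 0.0502726 * 17.2 * 0.55 = 0.475579 ≈ 0.476 m^3

0.476 m^3


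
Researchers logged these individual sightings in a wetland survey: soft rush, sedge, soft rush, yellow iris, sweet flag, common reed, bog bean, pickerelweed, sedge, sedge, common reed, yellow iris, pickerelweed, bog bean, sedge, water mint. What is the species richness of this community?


Total individuals logged = 16
Distinct species (count of individuals): soft rush (2), sedge (4), yellow iris (2), sweet flag (1), common reed (2), bog bean (2), pickerelweed (2), water mint (1)
Species richness = number of distinct species = 8

8


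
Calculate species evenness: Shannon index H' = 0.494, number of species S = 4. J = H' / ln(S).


ln(4) = 1.38629
J = H' / ln(S) = 0.494 / 1.38629 = 0.356347 ≈ 0.3563

0.3563


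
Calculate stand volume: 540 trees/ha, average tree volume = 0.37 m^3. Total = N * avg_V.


V_stand = 540 * 0.37 = 199.8 m^3/ha

199.8 m^3/ha


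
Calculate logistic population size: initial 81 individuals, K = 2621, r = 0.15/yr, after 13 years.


(K - N0)/N0 = (2621 - 81)/81 = 2540/81 = 31.3580
r*t = 0.15 * 13 = 1.95; exp(-1.95) = 0.142274
31.3580 * 0.142274 = 4.46143
1 + 4.46143 = 5.46143
N = 2621 / 5.46143 = 479.911 ≈ 480

480


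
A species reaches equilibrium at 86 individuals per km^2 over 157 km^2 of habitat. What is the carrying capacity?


K = 86 * 157 = 13502 individuals

13502 individuals


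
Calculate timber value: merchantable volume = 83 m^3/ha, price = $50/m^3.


Value = 83 * 50 = $4150/ha

$4150/ha


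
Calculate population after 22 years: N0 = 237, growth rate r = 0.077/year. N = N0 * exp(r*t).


r*t = 0.077 * 22 = 1.694
exp(1.694) = 5.44120
N = 237 * 5.44120 = 1289.56 ≈ 1290

1290


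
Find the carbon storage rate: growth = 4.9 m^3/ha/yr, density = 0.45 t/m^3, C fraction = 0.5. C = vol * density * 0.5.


C = 4.9 * 0.45 * 0.5 = 1.1025 ≈ 1.10 t C/ha/yr

1.10 t C/ha/yr


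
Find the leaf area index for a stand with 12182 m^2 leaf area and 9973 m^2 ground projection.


LAI = 12182 / 9973 = 1.2215 ≈ 1.22

1.22


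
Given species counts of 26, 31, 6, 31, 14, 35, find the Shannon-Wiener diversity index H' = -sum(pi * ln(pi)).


Total N = 26 + 31 + 6 + 31 + 14 + 35 = 143
Per-species terms:
  p = 26/143 = 0.181818; ln(p) = -1.704749; p*ln(p) = 0.181818 * (-1.704749) = -0.309954
  p = 31/143 = 0.216783; ln(p) = -1.528858; p*ln(p) = 0.216783 * (-1.528858) = -0.331430
  p = 6/143 = 0.041958; ln(p) = -3.171086; p*ln(p) = 0.041958 * (-3.171086) = -0.133052
  p = 31/143 = 0.216783; ln(p) = -1.528858; p*ln(p) = 0.216783 * (-1.528858) = -0.331430
  p = 14/143 = 0.097902; ln(p) = -2.323788; p*ln(p) = 0.097902 * (-2.323788) = -0.227503
  p = 35/143 = 0.244755; ln(p) = -1.407498; p*ln(p) = 0.244755 * (-1.407498) = -0.344492
sum(p*ln(p)) = (-0.309954) + (-0.331430) + (-0.133052) + (-0.331430) + (-0.227503) + (-0.344492) = -1.677861
H' = -(-1.677861) = 1.677861 ≈ 1.6779

1.6779


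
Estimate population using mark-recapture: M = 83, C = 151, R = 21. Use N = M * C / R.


N = M * C / R = 83 * 151 / 21 = 12533 / 21 = 596.81 ≈ 597

597 individuals


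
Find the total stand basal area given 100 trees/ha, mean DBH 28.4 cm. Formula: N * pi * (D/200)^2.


(D/200)^2 = (28.4/200)^2 = 0.142^2 = 0.020164
Individual BA = 3.141593 * 0.020164 = 0.0633471 m^2
Stand BA = 100 * 0.0633471 = 6.33471 ≈ 6.33 m^2/ha

6.33 m^2/ha


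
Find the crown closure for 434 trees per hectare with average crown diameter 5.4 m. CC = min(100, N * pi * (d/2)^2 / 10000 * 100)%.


(d/2)^2 = (5.4/2)^2 = 2.7^2 = 7.29
Crown area = 3.141593 * 7.29 = 22.9022 m^2
N * area / 10000 * 100 = 434 * 22.9022 / 10000 * 100 = 99.3955
CC = min(100, 99.3955) = 99.3955 ≈ 99.4%

99.4%


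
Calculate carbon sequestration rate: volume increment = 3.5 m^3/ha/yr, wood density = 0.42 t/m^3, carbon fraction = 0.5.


C = 3.5 * 0.42 * 0.5 = 0.735 ≈ 0.74 t C/ha/yr

0.74 t C/ha/yr


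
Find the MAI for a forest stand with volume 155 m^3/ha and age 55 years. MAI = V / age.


MAI = 155 / 55 = 2.8182 ≈ 2.82 m^3/ha/yr

2.82 m^3/ha/yr


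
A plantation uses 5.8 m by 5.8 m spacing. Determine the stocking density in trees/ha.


N = 10000 / 5.8^2 = 10000 / 33.64 = 297.265 ≈ 297 trees/ha

297 trees/ha


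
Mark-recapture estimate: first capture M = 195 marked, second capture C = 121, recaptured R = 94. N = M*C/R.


N = M * C / R = 195 * 121 / 94 = 23595 / 94 = 251.01 ≈ 251

251 individuals


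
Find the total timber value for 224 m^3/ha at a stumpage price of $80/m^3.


Value = 224 * 80 = $17920/ha

$17920/ha


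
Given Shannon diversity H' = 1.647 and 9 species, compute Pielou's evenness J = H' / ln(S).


ln(9) = 2.19722
J = H' / ln(S) = 1.647 / 2.19722 = 0.749584 ≈ 0.7496

0.7496


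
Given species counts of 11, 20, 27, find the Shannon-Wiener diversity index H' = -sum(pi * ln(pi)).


Total N = 11 + 20 + 27 = 58
Per-species terms:
  p = 11/58 = 0.189655; ln(p) = -1.662549; p*ln(p) = 0.189655 * (-1.662549) = -0.315311
  p = 20/58 = 0.344828; ln(p) = -1.064710; p*ln(p) = 0.344828 * (-1.064710) = -0.367142
  p = 27/58 = 0.465517; ln(p) = -0.764607; p*ln(p) = 0.465517 * (-0.764607) = -0.355938
sum(p*ln(p)) = (-0.315311) + (-0.367142) + (-0.355938) = -1.038391
H' = -(-1.038391) = 1.038391 ≈ 1.0384

1.0384


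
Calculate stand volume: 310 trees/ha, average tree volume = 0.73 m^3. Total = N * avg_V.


V_stand = 310 * 0.73 = 226.3 m^3/ha

226.3 m^3/ha


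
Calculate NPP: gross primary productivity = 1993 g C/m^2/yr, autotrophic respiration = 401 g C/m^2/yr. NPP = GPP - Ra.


NPP = GPP - Ra = 1993 - 401 = 1592 g C/m^2/yr

1592 g C/m^2/yr


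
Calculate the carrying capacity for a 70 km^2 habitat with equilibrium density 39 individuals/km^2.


K = 39 * 70 = 2730 individuals

2730 individuals


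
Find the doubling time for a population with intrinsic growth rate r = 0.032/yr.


td = ln(2) / 0.032 = 0.693147 / 0.032 = 21.6608 ≈ 21.7 years

21.7 years


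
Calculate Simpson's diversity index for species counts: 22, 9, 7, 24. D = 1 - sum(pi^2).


Total N = 22 + 9 + 7 + 24 = 62
Per-species terms:
  p = 22/62 = 0.354839; p^2 = 0.354839^2 = 0.125911
  p = 9/62 = 0.145161; p^2 = 0.145161^2 = 0.021072
  p = 7/62 = 0.112903; p^2 = 0.112903^2 = 0.012747
  p = 24/62 = 0.387097; p^2 = 0.387097^2 = 0.149844
sum(p^2) = 0.125911 + 0.021072 + 0.012747 + 0.149844 = 0.309574
D = 1 - 0.309574 = 0.690426 ≈ 0.6904

0.6904


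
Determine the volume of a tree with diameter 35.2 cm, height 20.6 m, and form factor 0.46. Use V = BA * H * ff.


(D/200)^2 = (35.2/200)^2 = 0.176^2 = 0.030976
BA = 3.141593 * 0.030976 = 0.0973140 m^2
V = 0.0973140 * 20.6 * 0.46 = 0.922147 ≈ 0.922 m^3

0.922 m^3


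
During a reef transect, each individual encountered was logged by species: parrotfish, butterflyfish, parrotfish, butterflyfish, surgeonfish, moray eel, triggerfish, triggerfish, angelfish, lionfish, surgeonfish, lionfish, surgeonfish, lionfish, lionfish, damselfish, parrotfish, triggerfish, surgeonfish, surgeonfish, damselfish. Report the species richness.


Total individuals logged = 21
Distinct species (count of individuals): parrotfish (3), butterflyfish (2), surgeonfish (5), moray eel (1), triggerfish (3), angelfish (1), lionfish (4), damselfish (2)
Species richness = number of distinct species = 8

8


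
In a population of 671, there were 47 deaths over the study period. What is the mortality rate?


Mortality rate = 47 / 671 = 0.070045 ≈ 0.0700

0.0700


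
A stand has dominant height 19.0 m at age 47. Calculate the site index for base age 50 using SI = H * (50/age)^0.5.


50/47 = 1.06383
(1.06383)^0.5 = 1.03142
SI = 19.0 * 1.03142 = 19.5970 ≈ 19.6 m

19.6 m


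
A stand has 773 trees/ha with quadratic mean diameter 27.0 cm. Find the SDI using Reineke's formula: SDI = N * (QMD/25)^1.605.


QMD/25 = 27.0/25 = 1.08
(1.08)^1.605 = exp(1.605 * ln(1.08)) = exp(1.605 * 0.0769610) = exp(0.123522) = 1.13147
SDI = 773 * 1.13147 = 874.626 ≈ 875

875


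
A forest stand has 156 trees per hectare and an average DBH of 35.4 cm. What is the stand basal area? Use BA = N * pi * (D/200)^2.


(D/200)^2 = (35.4/200)^2 = 0.177^2 = 0.031329
Individual BA = 3.141593 * 0.031329 = 0.0984230 m^2
Stand BA = 156 * 0.0984230 = 15.3540 ≈ 15.35 m^2/ha

15.35 m^2/ha


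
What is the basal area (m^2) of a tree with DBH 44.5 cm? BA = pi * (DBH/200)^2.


D/200 = 44.5/200 = 0.2225 m
(D/200)^2 = 0.2225^2 = 0.04950625
BA = 3.141593 * 0.04950625 = 0.155528 ≈ 0.1555 m^2

0.1555 m^2


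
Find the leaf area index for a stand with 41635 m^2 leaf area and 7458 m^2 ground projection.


LAI = 41635 / 7458 = 5.5826 ≈ 5.58

5.58


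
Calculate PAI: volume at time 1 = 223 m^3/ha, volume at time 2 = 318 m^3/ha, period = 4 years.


PAI = (V2 - V1) / period = (318 - 223) / 4 = 95 / 4 = 23.75 m^3/ha/yr

23.75 m^3/ha/yr


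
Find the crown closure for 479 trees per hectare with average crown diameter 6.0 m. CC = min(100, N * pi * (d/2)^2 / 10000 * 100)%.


(d/2)^2 = (6.0/2)^2 = 3^2 = 9
Crown area = 3.141593 * 9 = 28.2743 m^2
N * area / 10000 * 100 = 479 * 28.2743 / 10000 * 100 = 135.434
CC = min(100, 135.434) = 100%

100%


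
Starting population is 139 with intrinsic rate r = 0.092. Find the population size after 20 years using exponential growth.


r*t = 0.092 * 20 = 1.84
exp(1.84) = 6.29654
N = 139 * 6.29654 = 875.219 ≈ 875

875


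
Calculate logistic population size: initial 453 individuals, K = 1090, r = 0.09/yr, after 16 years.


(K - N0)/N0 = (1090 - 453)/453 = 637/453 = 1.40618
r*t = 0.09 * 16 = 1.44; exp(-1.44) = 0.236928
1.40618 * 0.236928 = 0.333163
1 + 0.333163 = 1.33316
N = 1090 / 1.33316 = 817.606 ≈ 818

818


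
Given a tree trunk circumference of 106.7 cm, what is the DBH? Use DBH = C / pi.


DBH = C / pi = 106.7 / 3.141593 = 33.9637 ≈ 33.96 cm

33.96 cm


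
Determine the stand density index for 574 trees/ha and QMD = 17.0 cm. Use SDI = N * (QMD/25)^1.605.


QMD/25 = 17.0/25 = 0.68
(0.68)^1.605 = exp(1.605 * ln(0.68)) = exp(1.605 * (-0.385662)) = exp(-0.618988) = 0.538489
SDI = 574 * 0.538489 = 309.093 ≈ 309

309


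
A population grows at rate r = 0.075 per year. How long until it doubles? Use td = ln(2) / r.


td = ln(2) / 0.075 = 0.693147 / 0.075 = 9.24196 ≈ 9.2 years

9.2 years


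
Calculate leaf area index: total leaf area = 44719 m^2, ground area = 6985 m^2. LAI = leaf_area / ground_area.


LAI = 44719 / 6985 = 6.4021 ≈ 6.40

6.40


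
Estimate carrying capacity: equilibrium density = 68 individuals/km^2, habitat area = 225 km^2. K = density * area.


K = 68 * 225 = 15300 individuals

15300 individuals


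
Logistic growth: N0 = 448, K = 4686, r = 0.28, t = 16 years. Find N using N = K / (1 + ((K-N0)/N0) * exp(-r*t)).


(K - N0)/N0 = (4686 - 448)/448 = 4238/448 = 9.45982
r*t = 0.28 * 16 = 4.48; exp(-4.48) = 0.0113334
9.45982 * 0.0113334 = 0.107212
1 + 0.107212 = 1.10721
N = 4686 / 1.10721 = 4232.26 ≈ 4232

4232


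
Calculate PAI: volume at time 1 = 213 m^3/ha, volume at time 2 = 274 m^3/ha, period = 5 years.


PAI = (V2 - V1) / period = (274 - 213) / 5 = 61 / 5 = 12.20 m^3/ha/yr

12.20 m^3/ha/yr


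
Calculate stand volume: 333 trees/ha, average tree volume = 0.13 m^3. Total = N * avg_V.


V_stand = 333 * 0.13 = 43.29 ≈ 43.3 m^3/ha

43.3 m^3/ha


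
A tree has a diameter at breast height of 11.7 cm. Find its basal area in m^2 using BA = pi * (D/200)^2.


D/200 = 11.7/200 = 0.0585 m
(D/200)^2 = 0.0585^2 = 0.00342225
BA = 3.141593 * 0.00342225 = 0.0107513 ≈ 0.0108 m^2

0.0108 m^2


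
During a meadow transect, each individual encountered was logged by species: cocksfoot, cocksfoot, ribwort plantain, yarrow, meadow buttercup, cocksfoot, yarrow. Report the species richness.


Total individuals logged = 7
Distinct species (count of individuals): cocksfoot (3), ribwort plantain (1), yarrow (2), meadow buttercup (1)
Species richness = number of distinct species = 4

4
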